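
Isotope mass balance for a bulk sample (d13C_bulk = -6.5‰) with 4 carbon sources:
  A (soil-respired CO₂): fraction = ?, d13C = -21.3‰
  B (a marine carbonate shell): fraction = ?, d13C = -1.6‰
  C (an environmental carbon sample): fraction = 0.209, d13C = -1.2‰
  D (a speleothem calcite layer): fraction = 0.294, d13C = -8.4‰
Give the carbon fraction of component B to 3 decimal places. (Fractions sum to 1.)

Let f_B and f_A be the unknown fractions; fractions sum to 1 so f_B + f_A = 0.497.
Mass balance: Σ fᵢ·δᵢ = δ_bulk ⇒ f_B·(-1.6) + f_A·(-21.3) = -6.5 − (-2.720) = -3.780
Substitute f_A = 0.497 − f_B:
f_B·(-1.6 − -21.3) = -3.780 − 0.497×(-21.3) = 6.806
f_B = 6.806 / 19.7 = 0.3455

0.346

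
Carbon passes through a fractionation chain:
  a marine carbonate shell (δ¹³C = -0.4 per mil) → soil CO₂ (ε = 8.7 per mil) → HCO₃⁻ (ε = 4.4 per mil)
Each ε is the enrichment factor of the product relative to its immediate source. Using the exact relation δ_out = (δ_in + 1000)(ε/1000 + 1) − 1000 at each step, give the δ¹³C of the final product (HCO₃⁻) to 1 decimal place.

12.7 per mil

step 1: δ = (-0.40 + 1000)·(8.7/1000 + 1) − 1000 = 8.30 per mil
step 2: δ = (8.30 + 1000)·(4.4/1000 + 1) − 1000 = 12.73 per mil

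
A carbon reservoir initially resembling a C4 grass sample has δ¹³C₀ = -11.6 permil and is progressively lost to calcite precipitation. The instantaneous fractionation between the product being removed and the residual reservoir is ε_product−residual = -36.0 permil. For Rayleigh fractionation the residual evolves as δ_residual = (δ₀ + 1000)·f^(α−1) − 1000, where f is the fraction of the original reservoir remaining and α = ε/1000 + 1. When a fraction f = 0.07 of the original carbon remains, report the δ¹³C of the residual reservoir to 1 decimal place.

Rayleigh residual: δ_res = (δ₀ + 1000)·f^(α−1) − 1000
α = ε/1000 + 1 = 0.96400, so α − 1 = -0.03600
f^(α−1) = 0.07^(-0.03600) = 1.100466
δ_res = (-11.6 + 1000) × 1.100466 − 1000 = 1087.700 − 1000 = 87.70 permil

87.7 permil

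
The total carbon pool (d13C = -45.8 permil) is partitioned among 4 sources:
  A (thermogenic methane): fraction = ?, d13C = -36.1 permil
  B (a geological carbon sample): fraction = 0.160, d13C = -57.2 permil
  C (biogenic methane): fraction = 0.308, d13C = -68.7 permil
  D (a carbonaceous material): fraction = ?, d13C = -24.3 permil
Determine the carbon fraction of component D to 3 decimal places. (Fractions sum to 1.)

0.315

Let f_D and f_A be the unknown fractions; fractions sum to 1 so f_D + f_A = 0.532.
Mass balance: Σ fᵢ·δᵢ = δ_bulk ⇒ f_D·(-24.3) + f_A·(-36.1) = -45.8 − (-30.312) = -15.488
Substitute f_A = 0.532 − f_D:
f_D·(-24.3 − -36.1) = -15.488 − 0.532×(-36.1) = 3.717
f_D = 3.717 / 11.8 = 0.3150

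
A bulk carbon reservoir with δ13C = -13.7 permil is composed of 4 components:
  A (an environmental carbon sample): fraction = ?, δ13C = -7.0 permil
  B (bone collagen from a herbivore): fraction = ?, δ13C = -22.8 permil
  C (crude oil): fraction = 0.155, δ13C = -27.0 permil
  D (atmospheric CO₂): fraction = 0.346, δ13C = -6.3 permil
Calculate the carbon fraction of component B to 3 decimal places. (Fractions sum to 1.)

0.243

Let f_B and f_A be the unknown fractions; fractions sum to 1 so f_B + f_A = 0.499.
Mass balance: Σ fᵢ·δᵢ = δ_bulk ⇒ f_B·(-22.8) + f_A·(-7.0) = -13.7 − (-6.365) = -7.335
Substitute f_A = 0.499 − f_B:
f_B·(-22.8 − -7.0) = -7.335 − 0.499×(-7.0) = -3.842
f_B = -3.842 / -15.8 = 0.2432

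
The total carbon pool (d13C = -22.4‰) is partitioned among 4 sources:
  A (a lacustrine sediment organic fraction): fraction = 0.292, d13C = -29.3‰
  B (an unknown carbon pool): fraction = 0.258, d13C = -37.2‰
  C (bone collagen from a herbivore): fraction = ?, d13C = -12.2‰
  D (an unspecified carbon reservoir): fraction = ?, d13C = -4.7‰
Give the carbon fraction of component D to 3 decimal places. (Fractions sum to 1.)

Let f_D and f_C be the unknown fractions; fractions sum to 1 so f_D + f_C = 0.450.
Mass balance: Σ fᵢ·δᵢ = δ_bulk ⇒ f_D·(-4.7) + f_C·(-12.2) = -22.4 − (-18.153) = -4.247
Substitute f_C = 0.450 − f_D:
f_D·(-4.7 − -12.2) = -4.247 − 0.450×(-12.2) = 1.243
f_D = 1.243 / 7.5 = 0.1658

0.166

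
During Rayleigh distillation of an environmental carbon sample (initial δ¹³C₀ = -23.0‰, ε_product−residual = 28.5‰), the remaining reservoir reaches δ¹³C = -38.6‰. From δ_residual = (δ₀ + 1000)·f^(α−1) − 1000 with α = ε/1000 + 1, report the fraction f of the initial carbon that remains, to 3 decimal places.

0.568

α − 1 = ε/1000 = 0.0285
(δ_res + 1000)/(δ₀ + 1000) = (-38.6 + 1000)/(-23.0 + 1000) = 961.4/977.0 = 0.984033
f = 0.984033^(1/0.0285) = exp(ln(0.984033)/0.0285) = exp(-0.01610/0.0285)
f = exp(-0.5648) = 0.5685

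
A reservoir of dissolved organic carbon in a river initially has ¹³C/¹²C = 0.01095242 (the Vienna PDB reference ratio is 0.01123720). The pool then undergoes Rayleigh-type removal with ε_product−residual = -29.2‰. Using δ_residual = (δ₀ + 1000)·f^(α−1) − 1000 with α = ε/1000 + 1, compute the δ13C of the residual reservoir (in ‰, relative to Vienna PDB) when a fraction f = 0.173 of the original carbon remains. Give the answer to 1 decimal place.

25.9‰

δ₀ = (0.01095242/0.01123720 − 1)×1000 = (0.974657 − 1)×1000 = -25.343‰
α − 1 = ε/1000 = -0.0292
f^(α−1) = 0.173^(-0.0292) = 1.052565
δ_res = (-25.343 + 1000) × 1.052565 − 1000 = 1025.891 − 1000 = 25.89‰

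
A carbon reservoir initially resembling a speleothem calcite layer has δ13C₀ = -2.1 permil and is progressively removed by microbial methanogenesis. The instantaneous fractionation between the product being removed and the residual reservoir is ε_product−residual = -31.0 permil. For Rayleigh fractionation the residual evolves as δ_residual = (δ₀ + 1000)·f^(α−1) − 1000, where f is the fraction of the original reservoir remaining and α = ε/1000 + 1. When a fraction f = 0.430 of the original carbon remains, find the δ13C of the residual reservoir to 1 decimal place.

24.4 permil

Rayleigh residual: δ_res = (δ₀ + 1000)·f^(α−1) − 1000
α = ε/1000 + 1 = 0.96900, so α − 1 = -0.03100
f^(α−1) = 0.430^(-0.03100) = 1.026508
δ_res = (-2.1 + 1000) × 1.026508 − 1000 = 1024.353 − 1000 = 24.35 permil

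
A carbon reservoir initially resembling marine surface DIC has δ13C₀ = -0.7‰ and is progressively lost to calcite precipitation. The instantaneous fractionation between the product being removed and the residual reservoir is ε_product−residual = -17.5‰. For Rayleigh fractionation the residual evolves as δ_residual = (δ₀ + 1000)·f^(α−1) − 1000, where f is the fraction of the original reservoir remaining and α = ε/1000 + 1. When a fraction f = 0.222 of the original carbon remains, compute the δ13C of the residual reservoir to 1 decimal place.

Rayleigh residual: δ_res = (δ₀ + 1000)·f^(α−1) − 1000
α = ε/1000 + 1 = 0.98250, so α − 1 = -0.01750
f^(α−1) = 0.222^(-0.01750) = 1.026689
δ_res = (-0.7 + 1000) × 1.026689 − 1000 = 1025.970 − 1000 = 25.97‰

26.0‰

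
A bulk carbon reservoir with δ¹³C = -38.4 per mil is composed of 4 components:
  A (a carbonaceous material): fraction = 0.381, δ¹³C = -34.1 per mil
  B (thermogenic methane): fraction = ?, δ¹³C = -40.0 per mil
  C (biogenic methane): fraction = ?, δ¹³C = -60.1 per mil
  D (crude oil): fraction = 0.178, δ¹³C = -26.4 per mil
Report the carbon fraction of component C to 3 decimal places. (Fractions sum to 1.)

Let f_C and f_B be the unknown fractions; fractions sum to 1 so f_C + f_B = 0.441.
Mass balance: Σ fᵢ·δᵢ = δ_bulk ⇒ f_C·(-60.1) + f_B·(-40.0) = -38.4 − (-17.691) = -20.709
Substitute f_B = 0.441 − f_C:
f_C·(-60.1 − -40.0) = -20.709 − 0.441×(-40.0) = -3.069
f_C = -3.069 / -20.1 = 0.1527

0.153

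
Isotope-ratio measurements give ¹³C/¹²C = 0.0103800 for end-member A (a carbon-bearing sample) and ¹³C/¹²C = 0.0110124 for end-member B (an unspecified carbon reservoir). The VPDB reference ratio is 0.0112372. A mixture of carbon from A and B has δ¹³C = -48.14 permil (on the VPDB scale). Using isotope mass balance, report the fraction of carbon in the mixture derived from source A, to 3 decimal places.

δ_A = (0.0103800/0.0112372 − 1)×1000 = (0.923718 − 1)×1000 = -76.282 permil
δ_B = (0.0110124/0.0112372 − 1)×1000 = (0.979995 − 1)×1000 = -20.005 permil
f_A = (δ_mix − δ_B)/(δ_A − δ_B) = (-48.14 − (-20.005))/(-76.282 − (-20.005))
f_A = -28.135 / -56.277 = 0.4999

0.500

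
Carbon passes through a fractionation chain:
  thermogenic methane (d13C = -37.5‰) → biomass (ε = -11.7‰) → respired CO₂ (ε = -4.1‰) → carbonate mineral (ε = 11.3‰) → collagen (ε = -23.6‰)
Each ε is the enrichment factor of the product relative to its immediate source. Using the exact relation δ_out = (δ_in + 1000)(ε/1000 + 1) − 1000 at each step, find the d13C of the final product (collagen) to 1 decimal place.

-64.6‰

step 1: δ = (-37.50 + 1000)·(-11.7/1000 + 1) − 1000 = -48.76‰
step 2: δ = (-48.76 + 1000)·(-4.1/1000 + 1) − 1000 = -52.66‰
step 3: δ = (-52.66 + 1000)·(11.3/1000 + 1) − 1000 = -41.96‰
step 4: δ = (-41.96 + 1000)·(-23.6/1000 + 1) − 1000 = -64.57‰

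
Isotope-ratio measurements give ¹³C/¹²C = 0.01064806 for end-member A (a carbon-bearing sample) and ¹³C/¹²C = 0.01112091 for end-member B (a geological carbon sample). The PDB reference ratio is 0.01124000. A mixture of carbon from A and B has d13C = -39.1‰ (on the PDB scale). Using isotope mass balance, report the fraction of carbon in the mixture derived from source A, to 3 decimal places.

δ_A = (0.01064806/0.01124000 − 1)×1000 = (0.947336 − 1)×1000 = -52.664‰
δ_B = (0.01112091/0.01124000 − 1)×1000 = (0.989405 − 1)×1000 = -10.595‰
f_A = (δ_mix − δ_B)/(δ_A − δ_B) = (-39.1 − (-10.595))/(-52.664 − (-10.595))
f_A = -28.505 / -42.069 = 0.6776

0.678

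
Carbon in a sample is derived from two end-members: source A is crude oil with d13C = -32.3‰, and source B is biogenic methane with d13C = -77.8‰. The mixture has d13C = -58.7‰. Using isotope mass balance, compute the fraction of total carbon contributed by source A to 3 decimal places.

0.420

δ_mix = f_A·δ_A + (1 − f_A)·δ_B  ⇒  f_A = (δ_mix − δ_B)/(δ_A − δ_B)
f_A = (-58.7 − (-77.8)) / (-32.3 − (-77.8))
f_A = 19.1 / 45.5 = 0.4198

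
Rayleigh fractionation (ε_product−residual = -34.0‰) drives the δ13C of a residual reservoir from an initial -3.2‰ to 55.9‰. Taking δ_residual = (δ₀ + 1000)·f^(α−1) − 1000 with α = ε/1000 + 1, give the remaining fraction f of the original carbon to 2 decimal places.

α − 1 = ε/1000 = -0.0340
(δ_res + 1000)/(δ₀ + 1000) = (55.9 + 1000)/(-3.2 + 1000) = 1055.9/996.8 = 1.059290
f = 1.059290^(1/-0.0340) = exp(ln(1.059290)/-0.0340) = exp(0.05760/-0.0340)
f = exp(-1.6941) = 0.1838

0.18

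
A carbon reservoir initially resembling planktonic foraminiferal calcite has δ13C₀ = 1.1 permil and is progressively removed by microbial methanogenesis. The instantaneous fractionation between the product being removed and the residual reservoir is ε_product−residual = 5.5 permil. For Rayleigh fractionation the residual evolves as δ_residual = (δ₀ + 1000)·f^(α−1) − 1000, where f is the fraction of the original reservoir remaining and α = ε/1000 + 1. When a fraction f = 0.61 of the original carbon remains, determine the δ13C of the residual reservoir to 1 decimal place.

Rayleigh residual: δ_res = (δ₀ + 1000)·f^(α−1) − 1000
α = ε/1000 + 1 = 1.00550, so α − 1 = 0.00550
f^(α−1) = 0.61^(0.00550) = 0.997285
δ_res = (1.1 + 1000) × 0.997285 − 1000 = 998.382 − 1000 = -1.62 permil

-1.6 permil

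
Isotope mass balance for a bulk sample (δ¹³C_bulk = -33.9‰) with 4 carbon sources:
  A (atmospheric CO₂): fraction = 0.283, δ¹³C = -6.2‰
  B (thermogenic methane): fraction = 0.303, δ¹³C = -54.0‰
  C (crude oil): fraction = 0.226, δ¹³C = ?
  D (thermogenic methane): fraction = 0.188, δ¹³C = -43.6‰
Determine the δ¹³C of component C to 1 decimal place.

-33.6‰

Isotope mass balance: δ_bulk = Σ fᵢ·δᵢ.
-33.9 = 0.283×(-6.2) + 0.303×(-54.0) + 0.226×δ_C + 0.188×(-43.6)
0.226·δ_C = -33.9 − (-26.313) = -7.587
δ_C = -7.587 / 0.226 = -33.57‰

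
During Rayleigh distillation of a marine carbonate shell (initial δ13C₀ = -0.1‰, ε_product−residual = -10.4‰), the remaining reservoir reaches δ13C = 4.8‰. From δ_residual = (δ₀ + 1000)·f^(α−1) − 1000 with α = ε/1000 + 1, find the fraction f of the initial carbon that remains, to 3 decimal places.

0.625

α − 1 = ε/1000 = -0.0104
(δ_res + 1000)/(δ₀ + 1000) = (4.8 + 1000)/(-0.1 + 1000) = 1004.8/999.9 = 1.004900
f = 1.004900^(1/-0.0104) = exp(ln(1.004900)/-0.0104) = exp(0.00489/-0.0104)
f = exp(-0.4701) = 0.6250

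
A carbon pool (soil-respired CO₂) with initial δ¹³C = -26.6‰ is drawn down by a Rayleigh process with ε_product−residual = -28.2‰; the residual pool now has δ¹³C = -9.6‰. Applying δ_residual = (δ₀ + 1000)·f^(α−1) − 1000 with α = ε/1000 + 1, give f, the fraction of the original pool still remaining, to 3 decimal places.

0.541

α − 1 = ε/1000 = -0.0282
(δ_res + 1000)/(δ₀ + 1000) = (-9.6 + 1000)/(-26.6 + 1000) = 990.4/973.4 = 1.017465
f = 1.017465^(1/-0.0282) = exp(ln(1.017465)/-0.0282) = exp(0.01731/-0.0282)
f = exp(-0.6140) = 0.5412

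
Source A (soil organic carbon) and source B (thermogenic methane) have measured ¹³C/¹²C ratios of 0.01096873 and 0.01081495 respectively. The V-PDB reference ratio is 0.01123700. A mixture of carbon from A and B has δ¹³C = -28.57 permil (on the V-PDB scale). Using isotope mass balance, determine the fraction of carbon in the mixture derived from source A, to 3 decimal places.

δ_A = (0.01096873/0.01123700 − 1)×1000 = (0.976126 − 1)×1000 = -23.874 permil
δ_B = (0.01081495/0.01123700 − 1)×1000 = (0.962441 − 1)×1000 = -37.559 permil
f_A = (δ_mix − δ_B)/(δ_A − δ_B) = (-28.57 − (-37.559))/(-23.874 − (-37.559))
f_A = 8.989 / 13.685 = 0.6568

0.657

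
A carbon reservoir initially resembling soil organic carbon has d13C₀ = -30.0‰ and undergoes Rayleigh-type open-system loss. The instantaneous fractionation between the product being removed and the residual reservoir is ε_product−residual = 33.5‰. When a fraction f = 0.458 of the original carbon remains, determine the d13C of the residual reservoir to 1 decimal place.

-55.0‰

Rayleigh residual: δ_res = (δ₀ + 1000)·f^(α−1) − 1000
α = ε/1000 + 1 = 1.03350, so α − 1 = 0.03350
f^(α−1) = 0.458^(0.03350) = 0.974180
δ_res = (-30.0 + 1000) × 0.974180 − 1000 = 944.954 − 1000 = -55.05‰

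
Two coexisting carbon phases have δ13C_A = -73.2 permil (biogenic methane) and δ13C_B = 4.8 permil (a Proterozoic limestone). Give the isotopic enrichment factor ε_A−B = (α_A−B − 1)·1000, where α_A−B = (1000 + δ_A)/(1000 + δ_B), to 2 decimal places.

α_A−B = (1000 + -73.2) / (1000 + 4.8) = 926.8 / 1004.8 = 0.922373
ε_A−B = (0.922373 − 1) × 1000 = -77.627 permil
(The approximation ε ≈ δ_A − δ_B would give -78.0 permil.)

-77.63 permil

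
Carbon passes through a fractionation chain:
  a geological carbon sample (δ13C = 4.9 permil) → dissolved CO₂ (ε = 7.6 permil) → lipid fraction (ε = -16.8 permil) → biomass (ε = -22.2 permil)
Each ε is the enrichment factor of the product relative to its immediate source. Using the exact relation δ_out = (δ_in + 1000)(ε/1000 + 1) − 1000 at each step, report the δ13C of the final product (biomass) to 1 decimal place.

step 1: δ = (4.90 + 1000)·(7.6/1000 + 1) − 1000 = 12.54 permil
step 2: δ = (12.54 + 1000)·(-16.8/1000 + 1) − 1000 = -4.47 permil
step 3: δ = (-4.47 + 1000)·(-22.2/1000 + 1) − 1000 = -26.57 permil

-26.6 permil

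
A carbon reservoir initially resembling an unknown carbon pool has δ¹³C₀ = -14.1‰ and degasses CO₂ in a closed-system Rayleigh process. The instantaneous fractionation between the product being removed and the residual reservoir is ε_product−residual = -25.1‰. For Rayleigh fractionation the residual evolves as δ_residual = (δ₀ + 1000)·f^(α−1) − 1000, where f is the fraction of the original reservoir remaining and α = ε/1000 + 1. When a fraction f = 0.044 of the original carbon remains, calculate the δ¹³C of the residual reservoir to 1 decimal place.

Rayleigh residual: δ_res = (δ₀ + 1000)·f^(α−1) − 1000
α = ε/1000 + 1 = 0.97490, so α − 1 = -0.02510
f^(α−1) = 0.044^(-0.02510) = 1.081557
δ_res = (-14.1 + 1000) × 1.081557 − 1000 = 1066.307 − 1000 = 66.31‰

66.3‰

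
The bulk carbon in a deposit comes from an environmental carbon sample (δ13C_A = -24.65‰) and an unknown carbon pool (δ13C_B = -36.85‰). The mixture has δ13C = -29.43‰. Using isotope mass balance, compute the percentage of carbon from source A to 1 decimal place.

δ_mix = f_A·δ_A + (1 − f_A)·δ_B  ⇒  f_A = (δ_mix − δ_B)/(δ_A − δ_B)
f_A = (-29.43 − (-36.85)) / (-24.65 − (-36.85))
f_A = 7.42 / 12.20 = 0.6082

60.8%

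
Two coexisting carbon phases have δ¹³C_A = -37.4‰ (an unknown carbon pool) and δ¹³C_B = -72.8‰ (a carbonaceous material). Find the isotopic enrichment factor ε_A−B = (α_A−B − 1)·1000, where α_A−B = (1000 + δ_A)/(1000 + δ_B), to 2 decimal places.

38.18‰

α_A−B = (1000 + -37.4) / (1000 + -72.8) = 962.6 / 927.2 = 1.038179
ε_A−B = (1.038179 − 1) × 1000 = 38.179‰
(The approximation ε ≈ δ_A − δ_B would give 35.4‰.)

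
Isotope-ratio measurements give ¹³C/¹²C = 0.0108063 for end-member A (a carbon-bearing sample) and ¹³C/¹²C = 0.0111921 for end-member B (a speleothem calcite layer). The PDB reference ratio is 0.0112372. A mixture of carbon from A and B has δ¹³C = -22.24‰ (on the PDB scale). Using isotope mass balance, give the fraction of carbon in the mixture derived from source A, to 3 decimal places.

δ_A = (0.0108063/0.0112372 − 1)×1000 = (0.961654 − 1)×1000 = -38.346‰
δ_B = (0.0111921/0.0112372 − 1)×1000 = (0.995987 − 1)×1000 = -4.013‰
f_A = (δ_mix − δ_B)/(δ_A − δ_B) = (-22.24 − (-4.013))/(-38.346 − (-4.013))
f_A = -18.227 / -34.332 = 0.5309

0.531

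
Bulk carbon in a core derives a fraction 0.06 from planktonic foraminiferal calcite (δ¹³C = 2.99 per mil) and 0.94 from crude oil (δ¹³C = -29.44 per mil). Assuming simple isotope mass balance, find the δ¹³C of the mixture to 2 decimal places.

δ_mix = f_A·δ_A + f_B·δ_B
δ_mix = 0.06 × (2.99) + 0.94 × (-29.44)
δ_mix = 0.179 + -27.674 = -27.494 per mil

-27.49 per mil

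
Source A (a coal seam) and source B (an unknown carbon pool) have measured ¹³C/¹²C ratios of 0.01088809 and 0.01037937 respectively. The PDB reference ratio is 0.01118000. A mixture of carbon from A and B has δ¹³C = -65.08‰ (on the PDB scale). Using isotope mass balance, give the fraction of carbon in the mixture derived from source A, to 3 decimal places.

0.144

δ_A = (0.01088809/0.01118000 − 1)×1000 = (0.973890 − 1)×1000 = -26.110‰
δ_B = (0.01037937/0.01118000 − 1)×1000 = (0.928387 − 1)×1000 = -71.613‰
f_A = (δ_mix − δ_B)/(δ_A − δ_B) = (-65.08 − (-71.613))/(-26.110 − (-71.613))
f_A = 6.533 / 45.503 = 0.1436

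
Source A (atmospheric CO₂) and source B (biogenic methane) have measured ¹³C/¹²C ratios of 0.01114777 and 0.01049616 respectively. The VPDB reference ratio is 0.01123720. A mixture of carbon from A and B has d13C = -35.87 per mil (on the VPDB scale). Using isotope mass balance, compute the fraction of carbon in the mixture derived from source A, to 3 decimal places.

δ_A = (0.01114777/0.01123720 − 1)×1000 = (0.992042 − 1)×1000 = -7.958 per mil
δ_B = (0.01049616/0.01123720 − 1)×1000 = (0.934055 − 1)×1000 = -65.945 per mil
f_A = (δ_mix − δ_B)/(δ_A − δ_B) = (-35.87 − (-65.945))/(-7.958 − (-65.945))
f_A = 30.075 / 57.987 = 0.5187

0.519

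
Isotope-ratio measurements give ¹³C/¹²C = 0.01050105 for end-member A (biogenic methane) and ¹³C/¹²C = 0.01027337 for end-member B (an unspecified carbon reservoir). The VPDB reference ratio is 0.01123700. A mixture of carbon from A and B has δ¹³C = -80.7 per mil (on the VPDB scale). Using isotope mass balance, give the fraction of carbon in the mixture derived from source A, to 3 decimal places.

δ_A = (0.01050105/0.01123700 − 1)×1000 = (0.934507 − 1)×1000 = -65.493 per mil
δ_B = (0.01027337/0.01123700 − 1)×1000 = (0.914245 − 1)×1000 = -85.755 per mil
f_A = (δ_mix − δ_B)/(δ_A − δ_B) = (-80.7 − (-85.755))/(-65.493 − (-85.755))
f_A = 5.055 / 20.262 = 0.2495

0.249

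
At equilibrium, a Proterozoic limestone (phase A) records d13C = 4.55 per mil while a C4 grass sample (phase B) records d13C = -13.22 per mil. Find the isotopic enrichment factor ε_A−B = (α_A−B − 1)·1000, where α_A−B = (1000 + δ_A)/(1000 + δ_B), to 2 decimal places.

18.01 per mil

α_A−B = (1000 + 4.55) / (1000 + -13.22) = 1004.55 / 986.78 = 1.018008
ε_A−B = (1.018008 − 1) × 1000 = 18.008 per mil
(The approximation ε ≈ δ_A − δ_B would give 17.77 per mil.)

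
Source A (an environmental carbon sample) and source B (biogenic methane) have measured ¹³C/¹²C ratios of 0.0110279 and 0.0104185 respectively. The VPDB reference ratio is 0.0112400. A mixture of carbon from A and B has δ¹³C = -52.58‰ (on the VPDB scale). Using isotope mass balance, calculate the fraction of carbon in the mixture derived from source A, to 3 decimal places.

δ_A = (0.0110279/0.0112400 − 1)×1000 = (0.981130 − 1)×1000 = -18.870‰
δ_B = (0.0104185/0.0112400 − 1)×1000 = (0.926913 − 1)×1000 = -73.087‰
f_A = (δ_mix − δ_B)/(δ_A − δ_B) = (-52.58 − (-73.087))/(-18.870 − (-73.087))
f_A = 20.507 / 54.217 = 0.3782

0.378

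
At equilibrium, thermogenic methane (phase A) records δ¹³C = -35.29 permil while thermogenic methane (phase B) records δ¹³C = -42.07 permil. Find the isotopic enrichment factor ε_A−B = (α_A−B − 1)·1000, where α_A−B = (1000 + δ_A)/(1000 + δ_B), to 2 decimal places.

7.08 permil

α_A−B = (1000 + -35.29) / (1000 + -42.07) = 964.71 / 957.93 = 1.007078
ε_A−B = (1.007078 − 1) × 1000 = 7.078 permil
(The approximation ε ≈ δ_A − δ_B would give 6.78 permil.)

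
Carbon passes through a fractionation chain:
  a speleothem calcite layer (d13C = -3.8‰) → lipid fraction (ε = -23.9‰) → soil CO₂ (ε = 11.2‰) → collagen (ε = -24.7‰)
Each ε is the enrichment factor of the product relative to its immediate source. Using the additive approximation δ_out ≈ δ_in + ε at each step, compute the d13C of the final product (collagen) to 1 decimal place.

-41.2‰

step 1: δ ≈ -3.8 + (-23.9) = -27.7‰
step 2: δ ≈ -27.7 + (11.2) = -16.5‰
step 3: δ ≈ -16.5 + (-24.7) = -41.2‰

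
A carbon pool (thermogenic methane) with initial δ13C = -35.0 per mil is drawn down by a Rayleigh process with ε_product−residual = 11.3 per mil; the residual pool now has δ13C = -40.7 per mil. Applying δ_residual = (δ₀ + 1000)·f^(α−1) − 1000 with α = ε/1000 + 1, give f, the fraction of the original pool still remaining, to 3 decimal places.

0.592

α − 1 = ε/1000 = 0.0113
(δ_res + 1000)/(δ₀ + 1000) = (-40.7 + 1000)/(-35.0 + 1000) = 959.3/965.0 = 0.994093
f = 0.994093^(1/0.0113) = exp(ln(0.994093)/0.0113) = exp(-0.00592/0.0113)
f = exp(-0.5243) = 0.5920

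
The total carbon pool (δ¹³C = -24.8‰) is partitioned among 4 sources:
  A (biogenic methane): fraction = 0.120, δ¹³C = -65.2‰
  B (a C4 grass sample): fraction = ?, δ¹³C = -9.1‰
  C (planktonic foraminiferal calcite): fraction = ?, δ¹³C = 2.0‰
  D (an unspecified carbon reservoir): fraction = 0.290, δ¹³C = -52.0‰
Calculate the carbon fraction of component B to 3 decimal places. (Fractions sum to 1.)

Let f_B and f_C be the unknown fractions; fractions sum to 1 so f_B + f_C = 0.590.
Mass balance: Σ fᵢ·δᵢ = δ_bulk ⇒ f_B·(-9.1) + f_C·(2.0) = -24.8 − (-22.904) = -1.896
Substitute f_C = 0.590 − f_B:
f_B·(-9.1 − 2.0) = -1.896 − 0.590×(2.0) = -3.076
f_B = -3.076 / -11.1 = 0.2771

0.277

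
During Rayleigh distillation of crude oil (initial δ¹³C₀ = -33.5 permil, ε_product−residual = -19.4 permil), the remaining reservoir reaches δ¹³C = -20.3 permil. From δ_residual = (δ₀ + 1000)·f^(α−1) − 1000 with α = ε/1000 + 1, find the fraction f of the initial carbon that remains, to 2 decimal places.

α − 1 = ε/1000 = -0.0194
(δ_res + 1000)/(δ₀ + 1000) = (-20.3 + 1000)/(-33.5 + 1000) = 979.7/966.5 = 1.013658
f = 1.013658^(1/-0.0194) = exp(ln(1.013658)/-0.0194) = exp(0.01357/-0.0194)
f = exp(-0.6992) = 0.4970

0.50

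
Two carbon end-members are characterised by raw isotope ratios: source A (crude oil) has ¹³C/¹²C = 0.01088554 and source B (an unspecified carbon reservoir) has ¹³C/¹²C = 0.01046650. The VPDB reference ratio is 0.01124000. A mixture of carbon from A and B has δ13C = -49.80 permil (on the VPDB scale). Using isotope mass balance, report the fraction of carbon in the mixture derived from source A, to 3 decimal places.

0.510

δ_A = (0.01088554/0.01124000 − 1)×1000 = (0.968464 − 1)×1000 = -31.536 permil
δ_B = (0.01046650/0.01124000 − 1)×1000 = (0.931183 − 1)×1000 = -68.817 permil
f_A = (δ_mix − δ_B)/(δ_A − δ_B) = (-49.80 − (-68.817))/(-31.536 − (-68.817))
f_A = 19.017 / 37.281 = 0.5101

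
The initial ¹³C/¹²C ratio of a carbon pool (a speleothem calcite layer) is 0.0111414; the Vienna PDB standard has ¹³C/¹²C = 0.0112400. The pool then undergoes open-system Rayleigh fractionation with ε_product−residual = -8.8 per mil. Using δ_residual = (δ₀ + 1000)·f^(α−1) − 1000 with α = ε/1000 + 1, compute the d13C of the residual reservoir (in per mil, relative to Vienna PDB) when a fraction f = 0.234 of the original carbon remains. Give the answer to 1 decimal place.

δ₀ = (0.0111414/0.0112400 − 1)×1000 = (0.991228 − 1)×1000 = -8.772 per mil
α − 1 = ε/1000 = -0.0088
f^(α−1) = 0.234^(-0.0088) = 1.012863
δ_res = (-8.772 + 1000) × 1.012863 − 1000 = 1003.978 − 1000 = 3.98 per mil

4.0 per mil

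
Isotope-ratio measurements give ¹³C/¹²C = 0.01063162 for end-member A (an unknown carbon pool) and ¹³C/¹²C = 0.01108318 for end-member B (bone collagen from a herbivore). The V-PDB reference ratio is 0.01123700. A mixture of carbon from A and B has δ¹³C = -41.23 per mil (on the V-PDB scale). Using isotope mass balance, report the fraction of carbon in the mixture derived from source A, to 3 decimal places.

0.685

δ_A = (0.01063162/0.01123700 − 1)×1000 = (0.946126 − 1)×1000 = -53.874 per mil
δ_B = (0.01108318/0.01123700 − 1)×1000 = (0.986311 − 1)×1000 = -13.689 per mil
f_A = (δ_mix − δ_B)/(δ_A − δ_B) = (-41.23 − (-13.689))/(-53.874 − (-13.689))
f_A = -27.541 / -40.185 = 0.6854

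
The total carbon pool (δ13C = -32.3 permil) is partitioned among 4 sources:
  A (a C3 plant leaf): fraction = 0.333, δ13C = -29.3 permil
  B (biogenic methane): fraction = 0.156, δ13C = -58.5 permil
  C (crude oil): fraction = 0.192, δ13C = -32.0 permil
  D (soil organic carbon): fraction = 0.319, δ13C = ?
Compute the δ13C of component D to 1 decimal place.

-22.8 permil

Isotope mass balance: δ_bulk = Σ fᵢ·δᵢ.
-32.3 = 0.333×(-29.3) + 0.156×(-58.5) + 0.192×(-32.0) + 0.319×δ_D
0.319·δ_D = -32.3 − (-25.027) = -7.273
δ_D = -7.273 / 0.319 = -22.80 permil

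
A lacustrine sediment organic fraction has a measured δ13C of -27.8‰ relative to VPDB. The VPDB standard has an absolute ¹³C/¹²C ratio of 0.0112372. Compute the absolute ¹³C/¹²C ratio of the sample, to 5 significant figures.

R_sample = R_standard × (δ13C/1000 + 1)
R_sample = 0.0112372 × (-27.8/1000 + 1) = 0.0112372 × 0.972200
R_sample = 0.0109248

0.010925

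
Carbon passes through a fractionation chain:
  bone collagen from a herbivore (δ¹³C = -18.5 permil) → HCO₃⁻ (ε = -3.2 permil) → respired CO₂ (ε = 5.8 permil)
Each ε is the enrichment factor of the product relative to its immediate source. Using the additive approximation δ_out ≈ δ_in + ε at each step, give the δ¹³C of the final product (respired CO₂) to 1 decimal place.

step 1: δ ≈ -18.5 + (-3.2) = -21.7 permil
step 2: δ ≈ -21.7 + (5.8) = -15.9 permil

-15.9 permil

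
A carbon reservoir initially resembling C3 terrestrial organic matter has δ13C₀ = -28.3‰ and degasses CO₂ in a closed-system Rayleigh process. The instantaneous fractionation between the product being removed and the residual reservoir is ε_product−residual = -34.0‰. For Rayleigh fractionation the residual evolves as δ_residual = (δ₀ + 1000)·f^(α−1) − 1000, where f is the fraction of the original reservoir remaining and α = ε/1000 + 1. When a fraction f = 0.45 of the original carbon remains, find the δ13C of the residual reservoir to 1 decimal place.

-1.6‰

Rayleigh residual: δ_res = (δ₀ + 1000)·f^(α−1) − 1000
α = ε/1000 + 1 = 0.96600, so α − 1 = -0.03400
f^(α−1) = 0.45^(-0.03400) = 1.027521
δ_res = (-28.3 + 1000) × 1.027521 − 1000 = 998.442 − 1000 = -1.56‰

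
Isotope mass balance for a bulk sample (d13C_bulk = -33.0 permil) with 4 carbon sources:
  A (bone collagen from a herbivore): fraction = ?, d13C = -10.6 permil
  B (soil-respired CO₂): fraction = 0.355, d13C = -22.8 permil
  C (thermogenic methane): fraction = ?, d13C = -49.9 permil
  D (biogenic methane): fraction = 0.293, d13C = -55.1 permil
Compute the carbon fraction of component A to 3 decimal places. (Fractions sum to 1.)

Let f_A and f_C be the unknown fractions; fractions sum to 1 so f_A + f_C = 0.352.
Mass balance: Σ fᵢ·δᵢ = δ_bulk ⇒ f_A·(-10.6) + f_C·(-49.9) = -33.0 − (-24.238) = -8.762
Substitute f_C = 0.352 − f_A:
f_A·(-10.6 − -49.9) = -8.762 − 0.352×(-49.9) = 8.803
f_A = 8.803 / 39.3 = 0.2240

0.224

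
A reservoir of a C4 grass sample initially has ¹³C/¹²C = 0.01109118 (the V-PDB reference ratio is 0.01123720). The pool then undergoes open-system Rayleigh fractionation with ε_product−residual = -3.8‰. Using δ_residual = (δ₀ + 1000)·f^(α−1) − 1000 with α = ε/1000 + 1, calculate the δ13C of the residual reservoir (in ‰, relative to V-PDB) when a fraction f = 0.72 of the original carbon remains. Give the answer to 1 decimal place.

δ₀ = (0.01109118/0.01123720 − 1)×1000 = (0.987006 − 1)×1000 = -12.994‰
α − 1 = ε/1000 = -0.0038
f^(α−1) = 0.72^(-0.0038) = 1.001249
δ_res = (-12.994 + 1000) × 1.001249 − 1000 = 988.239 − 1000 = -11.76‰

-11.8‰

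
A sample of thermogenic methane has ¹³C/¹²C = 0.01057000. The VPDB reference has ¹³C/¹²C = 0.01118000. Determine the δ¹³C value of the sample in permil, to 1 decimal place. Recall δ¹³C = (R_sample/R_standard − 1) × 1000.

-54.6 permil

δ¹³C = (R_sample / R_standard − 1) × 1000
R_sample / R_standard = 0.01057000 / 0.01118000 = 0.945438
δ¹³C = (0.945438 − 1) × 1000 = -54.56 permil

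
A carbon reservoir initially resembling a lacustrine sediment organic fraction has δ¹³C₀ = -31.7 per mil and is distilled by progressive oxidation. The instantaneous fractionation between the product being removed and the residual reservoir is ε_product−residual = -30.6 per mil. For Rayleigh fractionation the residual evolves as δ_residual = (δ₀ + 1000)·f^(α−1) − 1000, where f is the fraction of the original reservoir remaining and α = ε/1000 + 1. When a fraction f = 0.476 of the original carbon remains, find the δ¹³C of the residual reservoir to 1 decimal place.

Rayleigh residual: δ_res = (δ₀ + 1000)·f^(α−1) − 1000
α = ε/1000 + 1 = 0.96940, so α − 1 = -0.03060
f^(α−1) = 0.476^(-0.03060) = 1.022975
δ_res = (-31.7 + 1000) × 1.022975 − 1000 = 990.547 − 1000 = -9.45 per mil

-9.5 per mil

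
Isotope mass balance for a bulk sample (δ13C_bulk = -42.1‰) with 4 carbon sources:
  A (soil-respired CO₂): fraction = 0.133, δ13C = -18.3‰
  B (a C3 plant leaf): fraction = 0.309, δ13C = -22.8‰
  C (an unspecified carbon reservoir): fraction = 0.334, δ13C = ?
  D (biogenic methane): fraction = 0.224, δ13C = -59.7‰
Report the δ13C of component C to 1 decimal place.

-57.6‰

Isotope mass balance: δ_bulk = Σ fᵢ·δᵢ.
-42.1 = 0.133×(-18.3) + 0.309×(-22.8) + 0.334×δ_C + 0.224×(-59.7)
0.334·δ_C = -42.1 − (-22.852) = -19.248
δ_C = -19.248 / 0.334 = -57.63‰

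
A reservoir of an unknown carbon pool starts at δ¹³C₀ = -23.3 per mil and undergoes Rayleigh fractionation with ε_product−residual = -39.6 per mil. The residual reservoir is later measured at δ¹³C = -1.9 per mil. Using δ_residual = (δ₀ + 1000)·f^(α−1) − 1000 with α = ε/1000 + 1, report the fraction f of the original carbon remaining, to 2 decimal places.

0.58

α − 1 = ε/1000 = -0.0396
(δ_res + 1000)/(δ₀ + 1000) = (-1.9 + 1000)/(-23.3 + 1000) = 998.1/976.7 = 1.021911
f = 1.021911^(1/-0.0396) = exp(ln(1.021911)/-0.0396) = exp(0.02167/-0.0396)
f = exp(-0.5473) = 0.5785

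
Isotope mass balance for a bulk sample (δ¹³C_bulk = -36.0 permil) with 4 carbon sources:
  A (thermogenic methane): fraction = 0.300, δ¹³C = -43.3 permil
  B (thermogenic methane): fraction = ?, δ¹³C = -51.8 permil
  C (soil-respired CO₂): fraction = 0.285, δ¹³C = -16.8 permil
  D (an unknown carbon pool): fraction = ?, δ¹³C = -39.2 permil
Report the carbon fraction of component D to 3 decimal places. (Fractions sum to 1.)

0.260

Let f_D and f_B be the unknown fractions; fractions sum to 1 so f_D + f_B = 0.415.
Mass balance: Σ fᵢ·δᵢ = δ_bulk ⇒ f_D·(-39.2) + f_B·(-51.8) = -36.0 − (-17.778) = -18.222
Substitute f_B = 0.415 − f_D:
f_D·(-39.2 − -51.8) = -18.222 − 0.415×(-51.8) = 3.275
f_D = 3.275 / 12.6 = 0.2599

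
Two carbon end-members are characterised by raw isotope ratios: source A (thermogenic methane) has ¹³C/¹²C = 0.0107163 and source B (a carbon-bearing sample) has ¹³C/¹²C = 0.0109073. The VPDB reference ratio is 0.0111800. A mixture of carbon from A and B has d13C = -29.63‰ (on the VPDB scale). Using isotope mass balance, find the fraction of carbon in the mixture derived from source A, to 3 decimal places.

0.307

δ_A = (0.0107163/0.0111800 − 1)×1000 = (0.958524 − 1)×1000 = -41.476‰
δ_B = (0.0109073/0.0111800 − 1)×1000 = (0.975608 − 1)×1000 = -24.392‰
f_A = (δ_mix − δ_B)/(δ_A − δ_B) = (-29.63 − (-24.392))/(-41.476 − (-24.392))
f_A = -5.238 / -17.084 = 0.3066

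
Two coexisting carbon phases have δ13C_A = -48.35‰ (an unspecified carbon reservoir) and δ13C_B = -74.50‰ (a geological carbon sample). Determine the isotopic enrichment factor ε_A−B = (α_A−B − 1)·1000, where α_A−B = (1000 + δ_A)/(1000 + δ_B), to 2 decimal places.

28.25‰

α_A−B = (1000 + -48.35) / (1000 + -74.50) = 951.65 / 925.50 = 1.028255
ε_A−B = (1.028255 − 1) × 1000 = 28.255‰
(The approximation ε ≈ δ_A − δ_B would give 26.15‰.)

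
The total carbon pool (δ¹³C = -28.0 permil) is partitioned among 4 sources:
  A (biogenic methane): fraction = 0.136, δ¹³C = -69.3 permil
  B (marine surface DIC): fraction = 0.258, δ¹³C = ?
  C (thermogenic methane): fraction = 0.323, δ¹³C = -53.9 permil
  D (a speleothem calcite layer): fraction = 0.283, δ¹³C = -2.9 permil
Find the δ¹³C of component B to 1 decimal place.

Isotope mass balance: δ_bulk = Σ fᵢ·δᵢ.
-28.0 = 0.136×(-69.3) + 0.258×δ_B + 0.323×(-53.9) + 0.283×(-2.9)
0.258·δ_B = -28.0 − (-27.655) = -0.345
δ_B = -0.345 / 0.258 = -1.34 permil

-1.3 permil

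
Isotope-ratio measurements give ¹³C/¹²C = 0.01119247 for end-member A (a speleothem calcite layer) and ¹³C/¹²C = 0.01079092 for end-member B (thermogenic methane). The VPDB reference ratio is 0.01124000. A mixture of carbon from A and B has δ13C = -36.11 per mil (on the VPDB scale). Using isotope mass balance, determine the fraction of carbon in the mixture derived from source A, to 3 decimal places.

δ_A = (0.01119247/0.01124000 − 1)×1000 = (0.995771 − 1)×1000 = -4.229 per mil
δ_B = (0.01079092/0.01124000 − 1)×1000 = (0.960046 − 1)×1000 = -39.954 per mil
f_A = (δ_mix − δ_B)/(δ_A − δ_B) = (-36.11 − (-39.954))/(-4.229 − (-39.954))
f_A = 3.844 / 35.725 = 0.1076

0.108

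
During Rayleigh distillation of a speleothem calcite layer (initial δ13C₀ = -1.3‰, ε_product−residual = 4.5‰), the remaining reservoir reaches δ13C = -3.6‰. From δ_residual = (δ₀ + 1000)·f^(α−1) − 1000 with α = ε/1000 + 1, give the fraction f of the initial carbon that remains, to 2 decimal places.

α − 1 = ε/1000 = 0.0045
(δ_res + 1000)/(δ₀ + 1000) = (-3.6 + 1000)/(-1.3 + 1000) = 996.4/998.7 = 0.997697
f = 0.997697^(1/0.0045) = exp(ln(0.997697)/0.0045) = exp(-0.00231/0.0045)
f = exp(-0.5124) = 0.5991

0.60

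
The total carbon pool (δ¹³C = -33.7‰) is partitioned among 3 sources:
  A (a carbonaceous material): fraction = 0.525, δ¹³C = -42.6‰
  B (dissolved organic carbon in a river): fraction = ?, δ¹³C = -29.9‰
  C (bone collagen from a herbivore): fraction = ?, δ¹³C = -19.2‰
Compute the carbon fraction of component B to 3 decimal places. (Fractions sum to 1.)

Let f_B and f_C be the unknown fractions; fractions sum to 1 so f_B + f_C = 0.475.
Mass balance: Σ fᵢ·δᵢ = δ_bulk ⇒ f_B·(-29.9) + f_C·(-19.2) = -33.7 − (-22.365) = -11.335
Substitute f_C = 0.475 − f_B:
f_B·(-29.9 − -19.2) = -11.335 − 0.475×(-19.2) = -2.215
f_B = -2.215 / -10.7 = 0.2070

0.207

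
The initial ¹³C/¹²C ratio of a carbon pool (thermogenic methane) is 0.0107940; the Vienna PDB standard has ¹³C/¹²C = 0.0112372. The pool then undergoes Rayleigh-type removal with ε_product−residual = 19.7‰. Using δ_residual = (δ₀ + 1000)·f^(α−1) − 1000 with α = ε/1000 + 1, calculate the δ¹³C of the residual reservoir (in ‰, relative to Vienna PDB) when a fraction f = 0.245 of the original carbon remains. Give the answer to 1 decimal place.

δ₀ = (0.0107940/0.0112372 − 1)×1000 = (0.960560 − 1)×1000 = -39.440‰
α − 1 = ε/1000 = 0.0197
f^(α−1) = 0.245^(0.0197) = 0.972672
δ_res = (-39.440 + 1000) × 0.972672 − 1000 = 934.310 − 1000 = -65.69‰

-65.7‰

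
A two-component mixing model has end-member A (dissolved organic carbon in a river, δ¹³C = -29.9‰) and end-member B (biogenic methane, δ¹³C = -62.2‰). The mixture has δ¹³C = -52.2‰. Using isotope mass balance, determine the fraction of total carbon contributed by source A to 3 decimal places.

δ_mix = f_A·δ_A + (1 − f_A)·δ_B  ⇒  f_A = (δ_mix − δ_B)/(δ_A − δ_B)
f_A = (-52.2 − (-62.2)) / (-29.9 − (-62.2))
f_A = 10.0 / 32.3 = 0.3096

0.310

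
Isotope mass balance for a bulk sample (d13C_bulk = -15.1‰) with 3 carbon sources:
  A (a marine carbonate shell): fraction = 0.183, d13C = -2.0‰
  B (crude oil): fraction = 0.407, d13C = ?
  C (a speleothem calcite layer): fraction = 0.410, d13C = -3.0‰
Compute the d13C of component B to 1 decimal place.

Isotope mass balance: δ_bulk = Σ fᵢ·δᵢ.
-15.1 = 0.183×(-2.0) + 0.407×δ_B + 0.410×(-3.0)
0.407·δ_B = -15.1 − (-1.596) = -13.504
δ_B = -13.504 / 0.407 = -33.18‰

-33.2‰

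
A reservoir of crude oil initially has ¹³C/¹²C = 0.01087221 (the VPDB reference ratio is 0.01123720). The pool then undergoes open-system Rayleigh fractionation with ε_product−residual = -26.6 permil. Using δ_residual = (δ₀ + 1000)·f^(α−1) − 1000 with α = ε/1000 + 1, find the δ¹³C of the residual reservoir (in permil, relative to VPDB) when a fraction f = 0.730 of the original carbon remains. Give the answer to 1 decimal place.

-24.3 permil

δ₀ = (0.01087221/0.01123720 − 1)×1000 = (0.967519 − 1)×1000 = -32.481 permil
α − 1 = ε/1000 = -0.0266
f^(α−1) = 0.730^(-0.0266) = 1.008406
δ_res = (-32.481 + 1000) × 1.008406 − 1000 = 975.653 − 1000 = -24.35 permil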